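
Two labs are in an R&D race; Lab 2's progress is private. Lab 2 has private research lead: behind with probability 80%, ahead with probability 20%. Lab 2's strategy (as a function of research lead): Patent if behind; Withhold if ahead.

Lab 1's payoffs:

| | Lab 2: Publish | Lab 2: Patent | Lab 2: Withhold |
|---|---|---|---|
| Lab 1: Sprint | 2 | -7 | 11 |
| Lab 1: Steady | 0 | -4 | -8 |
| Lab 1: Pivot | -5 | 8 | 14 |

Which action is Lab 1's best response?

Pivot

E[Sprint] = 0.8·(-7) + 0.2·(11) = -3.4
E[Steady] = 0.8·(-4) + 0.2·(-8) = -4.8
E[Pivot] = 0.8·(8) + 0.2·(14) = 9.2
Best response: Pivot (9.2 is the largest).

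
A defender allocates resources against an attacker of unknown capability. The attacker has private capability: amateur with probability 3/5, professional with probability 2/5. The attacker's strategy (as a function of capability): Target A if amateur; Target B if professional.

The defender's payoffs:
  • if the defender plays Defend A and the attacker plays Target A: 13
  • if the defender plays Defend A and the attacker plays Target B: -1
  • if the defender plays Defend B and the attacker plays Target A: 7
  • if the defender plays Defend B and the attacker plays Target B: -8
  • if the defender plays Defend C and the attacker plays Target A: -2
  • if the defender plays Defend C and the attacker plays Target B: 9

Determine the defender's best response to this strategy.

Compute the defender's expected payoff for each action, taking the expectation over the attacker's type.
E[Defend A] = 3/5·(13) + 2/5·(-1) = 37/5
E[Defend B] = 3/5·(7) + 2/5·(-8) = 1
E[Defend C] = 3/5·(-2) + 2/5·(9) = 12/5
Best response: Defend A (37/5 is the largest).

Defend A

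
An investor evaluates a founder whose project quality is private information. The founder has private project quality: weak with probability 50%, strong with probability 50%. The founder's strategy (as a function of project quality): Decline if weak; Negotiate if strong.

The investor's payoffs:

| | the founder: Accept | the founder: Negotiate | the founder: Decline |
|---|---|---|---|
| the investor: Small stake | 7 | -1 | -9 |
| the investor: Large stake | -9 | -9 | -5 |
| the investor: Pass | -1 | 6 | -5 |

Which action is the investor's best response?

E[Small stake] = 0.5·(-9) + 0.5·(-1) = -5
E[Large stake] = 0.5·(-5) + 0.5·(-9) = -7
E[Pass] = 0.5·(-5) + 0.5·(6) = 0.5
Best response: Pass (0.5 is the largest).

Pass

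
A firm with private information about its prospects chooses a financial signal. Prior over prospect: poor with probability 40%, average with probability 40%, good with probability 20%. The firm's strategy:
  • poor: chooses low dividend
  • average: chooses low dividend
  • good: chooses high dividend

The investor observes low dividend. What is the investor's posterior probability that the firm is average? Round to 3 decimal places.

P(low dividend) = 0.4·1 + 0.4·1 + 0.2·0 = 0.8
P(average | low dividend) = (0.4·1) / 0.8 = 0.4 / 0.8 = 0.5

0.500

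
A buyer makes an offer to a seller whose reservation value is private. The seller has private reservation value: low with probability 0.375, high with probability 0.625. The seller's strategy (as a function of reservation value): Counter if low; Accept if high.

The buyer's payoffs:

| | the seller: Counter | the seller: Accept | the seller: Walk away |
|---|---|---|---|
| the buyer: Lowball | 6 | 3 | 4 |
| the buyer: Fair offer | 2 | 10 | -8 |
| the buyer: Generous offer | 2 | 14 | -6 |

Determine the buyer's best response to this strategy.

E[Lowball] = 0.375·(6) + 0.625·(3) = 4.125
E[Fair offer] = 0.375·(2) + 0.625·(10) = 7
E[Generous offer] = 0.375·(2) + 0.625·(14) = 9.5
Best response: Generous offer (9.5 is the largest).

Generous offer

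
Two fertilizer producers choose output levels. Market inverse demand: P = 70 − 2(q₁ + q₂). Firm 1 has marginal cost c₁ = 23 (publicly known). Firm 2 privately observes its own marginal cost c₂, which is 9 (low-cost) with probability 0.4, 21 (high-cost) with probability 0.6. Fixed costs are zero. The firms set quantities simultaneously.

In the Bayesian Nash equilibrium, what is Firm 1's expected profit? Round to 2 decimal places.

Type-c best response for Firm 2: q₂(c) = (70 − c)/4 − q₁/2.
Firm 1 maximizes expected profit; its first-order condition is 70 − 4q₁ − 2E[q₂] − 23 = 0.
Substituting E[q₂] and solving: E[c₂] = 16.2, so q₁ = (70 − 2·23 + 16.2)/6 = 6.7.
E[P] = 70 − 2·(q₁ + E[q₂]) = 36.4; Firm 1's expected profit = (E[P] − 23)·q₁ = (36.4 − 23)·6.7 = 89.78.

89.78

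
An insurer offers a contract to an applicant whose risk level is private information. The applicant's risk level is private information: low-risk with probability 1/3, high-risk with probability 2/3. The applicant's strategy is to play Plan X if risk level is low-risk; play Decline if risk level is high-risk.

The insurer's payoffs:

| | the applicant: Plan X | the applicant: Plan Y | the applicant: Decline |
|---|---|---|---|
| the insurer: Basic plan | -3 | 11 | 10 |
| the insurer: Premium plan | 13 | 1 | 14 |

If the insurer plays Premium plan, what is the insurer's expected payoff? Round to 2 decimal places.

13.67

Take the expectation over the applicant's risk level, weighting each type's action by its prior probability.
E[Premium plan] = 1/3·13 + 2/3·14 = 13/3 + 28/3 = 41/3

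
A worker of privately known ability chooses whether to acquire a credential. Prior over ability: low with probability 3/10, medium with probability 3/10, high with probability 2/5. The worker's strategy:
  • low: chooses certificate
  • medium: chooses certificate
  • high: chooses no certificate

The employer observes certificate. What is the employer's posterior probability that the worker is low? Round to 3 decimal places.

Apply Bayes' rule using the sender's strategy as the likelihood.
P(certificate) = (3/10)·1 + (3/10)·1 + (2/5)·0 = 3/5
P(low | certificate) = ((3/10)·1) / (3/5) = (3/10) / (3/5) = 1/2

0.500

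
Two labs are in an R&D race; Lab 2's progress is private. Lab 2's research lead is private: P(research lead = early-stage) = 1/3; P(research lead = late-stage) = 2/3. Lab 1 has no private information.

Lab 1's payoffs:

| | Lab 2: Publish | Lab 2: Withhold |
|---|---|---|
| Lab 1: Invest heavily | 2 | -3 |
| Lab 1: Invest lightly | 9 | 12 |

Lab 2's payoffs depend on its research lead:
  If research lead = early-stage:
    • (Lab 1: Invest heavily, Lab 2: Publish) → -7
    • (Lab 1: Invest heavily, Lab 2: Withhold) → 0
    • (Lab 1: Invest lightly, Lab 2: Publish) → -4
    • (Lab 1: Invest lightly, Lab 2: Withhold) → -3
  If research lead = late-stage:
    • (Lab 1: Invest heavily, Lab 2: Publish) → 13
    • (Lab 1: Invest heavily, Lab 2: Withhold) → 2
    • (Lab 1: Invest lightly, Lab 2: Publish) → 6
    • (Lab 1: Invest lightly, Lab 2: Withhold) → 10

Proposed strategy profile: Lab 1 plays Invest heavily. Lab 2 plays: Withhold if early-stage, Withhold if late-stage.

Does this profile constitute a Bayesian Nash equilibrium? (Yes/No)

Lab 1 plays Invest heavily: E[Invest heavily] = 1/3·(-3) + 2/3·(-3) = -3; E[Invest lightly] = 12. Not best-responding. ✗
Lab 2 (research lead early-stage), facing Invest heavily: Publish gives -7, Withhold gives 0. Proposed Withhold is best. ✓
Lab 2 (research lead late-stage), facing Invest heavily: Publish gives 13, Withhold gives 2. Proposed Withhold is not best — profitable deviation exists. ✗

No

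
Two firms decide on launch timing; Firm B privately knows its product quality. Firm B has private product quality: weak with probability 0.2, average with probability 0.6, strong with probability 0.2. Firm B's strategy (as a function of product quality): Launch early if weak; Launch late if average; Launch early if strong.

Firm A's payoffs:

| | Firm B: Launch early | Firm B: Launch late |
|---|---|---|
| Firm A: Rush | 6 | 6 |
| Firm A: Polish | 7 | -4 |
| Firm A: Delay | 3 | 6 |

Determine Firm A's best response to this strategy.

E[Rush] = 0.2·(6) + 0.6·(6) + 0.2·(6) = 6
E[Polish] = 0.2·(7) + 0.6·(-4) + 0.2·(7) = 0.4
E[Delay] = 0.2·(3) + 0.6·(6) + 0.2·(3) = 4.8
Best response: Rush (6 is the largest).

Rush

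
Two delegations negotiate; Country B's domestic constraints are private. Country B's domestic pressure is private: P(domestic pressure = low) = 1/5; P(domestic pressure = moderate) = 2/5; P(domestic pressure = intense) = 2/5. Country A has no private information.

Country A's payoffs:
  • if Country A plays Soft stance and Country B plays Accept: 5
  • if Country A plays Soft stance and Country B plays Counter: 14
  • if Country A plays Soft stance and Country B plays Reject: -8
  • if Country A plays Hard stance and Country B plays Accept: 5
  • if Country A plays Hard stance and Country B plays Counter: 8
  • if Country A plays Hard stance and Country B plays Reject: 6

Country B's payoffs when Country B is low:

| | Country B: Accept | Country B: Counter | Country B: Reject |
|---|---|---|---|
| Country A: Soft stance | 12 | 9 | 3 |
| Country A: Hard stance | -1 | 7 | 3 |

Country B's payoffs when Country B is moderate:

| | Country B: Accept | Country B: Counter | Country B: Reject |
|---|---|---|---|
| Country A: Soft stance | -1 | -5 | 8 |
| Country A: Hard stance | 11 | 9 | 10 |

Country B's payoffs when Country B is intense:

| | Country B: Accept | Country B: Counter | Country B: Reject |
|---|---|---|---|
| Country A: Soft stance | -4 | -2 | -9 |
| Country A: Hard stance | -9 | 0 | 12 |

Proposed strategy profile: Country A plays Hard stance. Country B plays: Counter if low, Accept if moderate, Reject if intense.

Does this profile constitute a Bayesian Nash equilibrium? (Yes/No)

Yes

Country A plays Hard stance: E[Hard stance] = 1/5·(8) + 2/5·(5) + 2/5·(6) = 6; E[Soft stance] = 8/5. Best-responding. ✓
Country B (domestic pressure low), facing Hard stance: Accept gives -1, Counter gives 7, Reject gives 3. Proposed Counter is best. ✓
Country B (domestic pressure moderate), facing Hard stance: Accept gives 11, Counter gives 9, Reject gives 10. Proposed Accept is best. ✓
Country B (domestic pressure intense), facing Hard stance: Accept gives -9, Counter gives 0, Reject gives 12. Proposed Reject is best. ✓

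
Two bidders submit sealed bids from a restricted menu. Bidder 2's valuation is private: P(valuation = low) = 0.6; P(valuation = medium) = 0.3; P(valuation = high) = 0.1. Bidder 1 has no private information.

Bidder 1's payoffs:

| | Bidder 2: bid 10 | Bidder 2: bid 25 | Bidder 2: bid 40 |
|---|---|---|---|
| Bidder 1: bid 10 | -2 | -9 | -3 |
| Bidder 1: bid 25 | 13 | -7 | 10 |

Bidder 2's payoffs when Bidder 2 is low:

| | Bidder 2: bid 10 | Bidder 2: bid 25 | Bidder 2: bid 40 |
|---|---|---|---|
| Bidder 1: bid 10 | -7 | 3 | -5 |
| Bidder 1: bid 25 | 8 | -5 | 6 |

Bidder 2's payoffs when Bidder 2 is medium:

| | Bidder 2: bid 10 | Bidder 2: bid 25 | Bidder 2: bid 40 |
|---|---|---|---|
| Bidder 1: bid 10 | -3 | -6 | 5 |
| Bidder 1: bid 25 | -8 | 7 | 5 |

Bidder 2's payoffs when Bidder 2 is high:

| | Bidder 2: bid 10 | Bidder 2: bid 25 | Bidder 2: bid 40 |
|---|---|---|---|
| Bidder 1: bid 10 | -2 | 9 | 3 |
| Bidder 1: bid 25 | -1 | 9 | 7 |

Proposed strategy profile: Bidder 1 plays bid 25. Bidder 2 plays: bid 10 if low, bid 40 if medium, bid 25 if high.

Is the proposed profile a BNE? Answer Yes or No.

No

A profile is a BNE iff every type of every player is best-responding given beliefs about the other side.
Bidder 1 plays bid 25: E[bid 25] = 0.6·(13) + 0.3·(10) + 0.1·(-7) = 10.1; E[bid 10] = -3. Best-responding. ✓
Bidder 2 (valuation low), facing bid 25: bid 10 gives 8, bid 25 gives -5, bid 40 gives 6. Proposed bid 10 is best. ✓
Bidder 2 (valuation medium), facing bid 25: bid 10 gives -8, bid 25 gives 7, bid 40 gives 5. Proposed bid 40 is not best — profitable deviation exists. ✗
Bidder 2 (valuation high), facing bid 25: bid 10 gives -1, bid 25 gives 9, bid 40 gives 7. Proposed bid 25 is best. ✓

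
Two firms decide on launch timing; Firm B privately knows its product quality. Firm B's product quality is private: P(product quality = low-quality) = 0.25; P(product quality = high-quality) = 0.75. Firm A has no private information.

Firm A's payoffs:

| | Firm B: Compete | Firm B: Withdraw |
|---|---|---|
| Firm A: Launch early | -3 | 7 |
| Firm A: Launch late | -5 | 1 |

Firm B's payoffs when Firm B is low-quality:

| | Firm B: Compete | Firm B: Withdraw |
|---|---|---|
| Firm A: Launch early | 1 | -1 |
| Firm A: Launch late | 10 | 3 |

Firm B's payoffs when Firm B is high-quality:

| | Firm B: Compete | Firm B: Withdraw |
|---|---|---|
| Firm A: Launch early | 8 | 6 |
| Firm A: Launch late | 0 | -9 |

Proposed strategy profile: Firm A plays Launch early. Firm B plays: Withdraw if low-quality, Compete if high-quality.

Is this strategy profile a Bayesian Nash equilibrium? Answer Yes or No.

A profile is a BNE iff every type of every player is best-responding given beliefs about the other side.
Firm A plays Launch early: E[Launch early] = 0.25·(7) + 0.75·(-3) = -0.5; E[Launch late] = -3.5. Best-responding. ✓
Firm B (product quality low-quality), facing Launch early: Compete gives 1, Withdraw gives -1. Proposed Withdraw is not best — profitable deviation exists. ✗
Firm B (product quality high-quality), facing Launch early: Compete gives 8, Withdraw gives 6. Proposed Compete is best. ✓

No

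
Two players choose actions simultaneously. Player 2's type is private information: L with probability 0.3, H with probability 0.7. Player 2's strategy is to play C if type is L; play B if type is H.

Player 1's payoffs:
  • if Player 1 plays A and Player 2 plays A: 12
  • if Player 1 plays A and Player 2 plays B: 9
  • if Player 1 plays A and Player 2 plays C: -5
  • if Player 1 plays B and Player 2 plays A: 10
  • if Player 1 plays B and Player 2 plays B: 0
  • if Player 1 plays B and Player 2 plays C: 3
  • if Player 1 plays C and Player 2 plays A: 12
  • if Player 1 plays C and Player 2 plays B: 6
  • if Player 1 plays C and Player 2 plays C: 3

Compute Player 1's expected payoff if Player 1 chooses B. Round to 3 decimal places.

E[B] = 0.3·3 + 0.7·0 = 0.9 + 0 = 0.9

0.900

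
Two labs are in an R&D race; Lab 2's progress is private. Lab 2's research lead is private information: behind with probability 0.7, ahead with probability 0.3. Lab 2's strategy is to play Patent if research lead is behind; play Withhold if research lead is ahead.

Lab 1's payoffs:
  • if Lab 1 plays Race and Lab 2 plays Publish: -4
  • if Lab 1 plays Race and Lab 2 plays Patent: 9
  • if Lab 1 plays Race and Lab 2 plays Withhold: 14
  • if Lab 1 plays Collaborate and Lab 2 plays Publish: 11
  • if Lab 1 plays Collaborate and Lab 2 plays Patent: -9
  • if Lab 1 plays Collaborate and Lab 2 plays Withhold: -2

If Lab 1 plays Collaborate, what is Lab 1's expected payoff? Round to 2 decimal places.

E[Collaborate] = 0.7·(-9) + 0.3·(-2) = (-6.3) + (-0.6) = -6.9

-6.90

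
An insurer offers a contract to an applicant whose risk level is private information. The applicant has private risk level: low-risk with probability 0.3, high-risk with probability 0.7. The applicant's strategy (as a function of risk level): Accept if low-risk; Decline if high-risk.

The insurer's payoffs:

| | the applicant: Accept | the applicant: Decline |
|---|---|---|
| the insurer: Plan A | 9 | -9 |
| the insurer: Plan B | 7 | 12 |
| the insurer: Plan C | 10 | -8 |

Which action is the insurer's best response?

E[Plan A] = 0.3·(9) + 0.7·(-9) = -3.6
E[Plan B] = 0.3·(7) + 0.7·(12) = 10.5
E[Plan C] = 0.3·(10) + 0.7·(-8) = -2.6
Best response: Plan B (10.5 is the largest).

Plan B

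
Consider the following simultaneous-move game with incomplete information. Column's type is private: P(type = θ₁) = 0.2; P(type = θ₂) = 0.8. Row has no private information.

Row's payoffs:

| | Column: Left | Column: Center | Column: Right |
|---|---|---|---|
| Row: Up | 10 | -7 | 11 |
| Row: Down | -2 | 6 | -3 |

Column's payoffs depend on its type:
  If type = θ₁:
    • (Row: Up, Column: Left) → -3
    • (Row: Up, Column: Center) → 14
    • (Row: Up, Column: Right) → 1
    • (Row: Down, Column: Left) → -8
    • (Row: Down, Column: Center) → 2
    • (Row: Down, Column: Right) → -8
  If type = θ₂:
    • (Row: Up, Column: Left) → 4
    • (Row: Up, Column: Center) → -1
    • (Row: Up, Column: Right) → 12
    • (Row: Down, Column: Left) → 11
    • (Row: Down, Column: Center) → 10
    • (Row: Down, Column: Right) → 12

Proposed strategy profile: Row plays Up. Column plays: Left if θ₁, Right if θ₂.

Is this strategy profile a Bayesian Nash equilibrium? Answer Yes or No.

Row plays Up: E[Up] = 0.2·(10) + 0.8·(11) = 10.8; E[Down] = -2.8. Best-responding. ✓
Column (type θ₁), facing Up: Left gives -3, Center gives 14, Right gives 1. Proposed Left is not best — profitable deviation exists. ✗
Column (type θ₂), facing Up: Left gives 4, Center gives -1, Right gives 12. Proposed Right is best. ✓

No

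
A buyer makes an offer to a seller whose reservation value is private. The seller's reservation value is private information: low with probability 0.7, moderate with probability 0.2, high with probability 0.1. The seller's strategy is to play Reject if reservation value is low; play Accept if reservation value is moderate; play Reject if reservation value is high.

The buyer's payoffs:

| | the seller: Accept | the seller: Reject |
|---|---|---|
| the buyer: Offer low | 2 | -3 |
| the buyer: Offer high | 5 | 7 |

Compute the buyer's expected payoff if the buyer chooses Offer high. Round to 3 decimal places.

6.600

E[Offer high] = 0.7·7 + 0.2·5 + 0.1·7 = 4.9 + 1 + 0.7 = 6.6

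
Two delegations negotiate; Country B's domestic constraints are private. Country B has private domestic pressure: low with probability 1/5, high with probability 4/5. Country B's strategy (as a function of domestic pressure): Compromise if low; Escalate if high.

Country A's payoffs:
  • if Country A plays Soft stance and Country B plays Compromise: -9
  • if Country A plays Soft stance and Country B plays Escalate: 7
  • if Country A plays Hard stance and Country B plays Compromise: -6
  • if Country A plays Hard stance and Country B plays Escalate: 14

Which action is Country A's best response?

E[Soft stance] = 1/5·(-9) + 4/5·(7) = 19/5
E[Hard stance] = 1/5·(-6) + 4/5·(14) = 10
Best response: Hard stance (10 is the largest).

Hard stance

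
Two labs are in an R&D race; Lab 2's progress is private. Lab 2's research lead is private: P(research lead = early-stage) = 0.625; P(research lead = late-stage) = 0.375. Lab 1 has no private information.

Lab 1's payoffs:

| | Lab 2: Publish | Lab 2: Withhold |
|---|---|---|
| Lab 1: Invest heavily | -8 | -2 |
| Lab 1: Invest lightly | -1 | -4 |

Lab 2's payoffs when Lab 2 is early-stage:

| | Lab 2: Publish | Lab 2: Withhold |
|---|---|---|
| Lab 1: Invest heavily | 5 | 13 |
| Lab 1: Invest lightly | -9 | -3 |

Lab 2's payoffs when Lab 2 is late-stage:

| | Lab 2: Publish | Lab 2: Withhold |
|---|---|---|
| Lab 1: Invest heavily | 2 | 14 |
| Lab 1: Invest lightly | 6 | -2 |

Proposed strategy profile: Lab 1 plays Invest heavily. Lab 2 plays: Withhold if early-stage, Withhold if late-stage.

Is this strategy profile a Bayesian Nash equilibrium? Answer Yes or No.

Yes

A profile is a BNE iff every type of every player is best-responding given beliefs about the other side.
Lab 1 plays Invest heavily: E[Invest heavily] = 0.625·(-2) + 0.375·(-2) = -2; E[Invest lightly] = -4. Best-responding. ✓
Lab 2 (research lead early-stage), facing Invest heavily: Publish gives 5, Withhold gives 13. Proposed Withhold is best. ✓
Lab 2 (research lead late-stage), facing Invest heavily: Publish gives 2, Withhold gives 14. Proposed Withhold is best. ✓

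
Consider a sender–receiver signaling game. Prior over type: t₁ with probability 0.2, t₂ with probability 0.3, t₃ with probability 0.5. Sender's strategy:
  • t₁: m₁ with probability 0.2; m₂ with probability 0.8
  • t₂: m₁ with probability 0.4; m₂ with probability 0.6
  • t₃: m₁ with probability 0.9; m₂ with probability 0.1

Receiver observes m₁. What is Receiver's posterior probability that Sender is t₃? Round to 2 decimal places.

P(m₁) = 0.2·0.2 + 0.3·0.4 + 0.5·0.9 = 0.61
P(t₃ | m₁) = (0.5·0.9) / 0.61 = 0.45 / 0.61 = 0.737705

0.74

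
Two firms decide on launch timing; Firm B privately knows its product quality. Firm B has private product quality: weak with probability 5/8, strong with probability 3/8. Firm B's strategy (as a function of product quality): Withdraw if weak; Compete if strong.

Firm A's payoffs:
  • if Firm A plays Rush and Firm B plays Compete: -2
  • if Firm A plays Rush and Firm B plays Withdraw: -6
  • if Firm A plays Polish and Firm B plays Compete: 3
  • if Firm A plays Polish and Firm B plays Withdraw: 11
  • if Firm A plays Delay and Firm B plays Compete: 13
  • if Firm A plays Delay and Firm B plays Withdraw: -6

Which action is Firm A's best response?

Polish

Compute Firm A's expected payoff for each action, taking the expectation over Firm B's type.
E[Rush] = 5/8·(-6) + 3/8·(-2) = -9/2
E[Polish] = 5/8·(11) + 3/8·(3) = 8
E[Delay] = 5/8·(-6) + 3/8·(13) = 9/8
Best response: Polish (8 is the largest).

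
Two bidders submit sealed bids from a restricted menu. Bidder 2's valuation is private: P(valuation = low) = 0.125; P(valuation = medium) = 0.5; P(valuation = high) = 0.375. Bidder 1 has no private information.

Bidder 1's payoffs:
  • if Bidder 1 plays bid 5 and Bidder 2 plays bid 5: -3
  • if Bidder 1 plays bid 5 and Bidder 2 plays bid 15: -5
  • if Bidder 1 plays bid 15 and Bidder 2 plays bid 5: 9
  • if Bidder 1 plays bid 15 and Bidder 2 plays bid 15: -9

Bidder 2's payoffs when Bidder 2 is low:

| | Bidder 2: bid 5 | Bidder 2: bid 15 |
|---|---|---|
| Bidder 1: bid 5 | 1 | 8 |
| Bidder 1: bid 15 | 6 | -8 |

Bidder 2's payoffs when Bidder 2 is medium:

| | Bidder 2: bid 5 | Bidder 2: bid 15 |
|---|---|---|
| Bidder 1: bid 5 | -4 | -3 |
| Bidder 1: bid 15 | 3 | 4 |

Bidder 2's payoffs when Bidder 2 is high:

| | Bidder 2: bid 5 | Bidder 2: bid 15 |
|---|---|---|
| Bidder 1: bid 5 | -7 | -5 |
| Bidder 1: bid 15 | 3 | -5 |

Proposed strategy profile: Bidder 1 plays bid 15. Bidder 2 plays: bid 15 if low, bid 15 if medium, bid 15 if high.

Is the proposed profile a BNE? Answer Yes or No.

A profile is a BNE iff every type of every player is best-responding given beliefs about the other side.
Bidder 1 plays bid 15: E[bid 15] = 0.125·(-9) + 0.5·(-9) + 0.375·(-9) = -9; E[bid 5] = -5. Not best-responding. ✗
Bidder 2 (valuation low), facing bid 15: bid 5 gives 6, bid 15 gives -8. Proposed bid 15 is not best — profitable deviation exists. ✗
Bidder 2 (valuation medium), facing bid 15: bid 5 gives 3, bid 15 gives 4. Proposed bid 15 is best. ✓
Bidder 2 (valuation high), facing bid 15: bid 5 gives 3, bid 15 gives -5. Proposed bid 15 is not best — profitable deviation exists. ✗

No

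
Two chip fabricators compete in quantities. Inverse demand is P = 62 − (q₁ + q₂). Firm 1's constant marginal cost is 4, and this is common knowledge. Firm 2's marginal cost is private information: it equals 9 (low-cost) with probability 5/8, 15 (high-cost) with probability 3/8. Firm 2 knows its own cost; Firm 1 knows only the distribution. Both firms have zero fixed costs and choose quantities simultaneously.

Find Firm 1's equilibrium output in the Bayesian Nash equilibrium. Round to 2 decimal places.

Type-c best response for Firm 2: q₂(c) = (62 − c)/2 − q₁/2.
Firm 1 maximizes expected profit; its first-order condition is 62 − 2q₁ − E[q₂] − 4 = 0.
Substituting E[q₂] and solving: E[c₂] = 11.25, so q₁ = (62 − 2·4 + 11.25)/3 = 21.75.

21.75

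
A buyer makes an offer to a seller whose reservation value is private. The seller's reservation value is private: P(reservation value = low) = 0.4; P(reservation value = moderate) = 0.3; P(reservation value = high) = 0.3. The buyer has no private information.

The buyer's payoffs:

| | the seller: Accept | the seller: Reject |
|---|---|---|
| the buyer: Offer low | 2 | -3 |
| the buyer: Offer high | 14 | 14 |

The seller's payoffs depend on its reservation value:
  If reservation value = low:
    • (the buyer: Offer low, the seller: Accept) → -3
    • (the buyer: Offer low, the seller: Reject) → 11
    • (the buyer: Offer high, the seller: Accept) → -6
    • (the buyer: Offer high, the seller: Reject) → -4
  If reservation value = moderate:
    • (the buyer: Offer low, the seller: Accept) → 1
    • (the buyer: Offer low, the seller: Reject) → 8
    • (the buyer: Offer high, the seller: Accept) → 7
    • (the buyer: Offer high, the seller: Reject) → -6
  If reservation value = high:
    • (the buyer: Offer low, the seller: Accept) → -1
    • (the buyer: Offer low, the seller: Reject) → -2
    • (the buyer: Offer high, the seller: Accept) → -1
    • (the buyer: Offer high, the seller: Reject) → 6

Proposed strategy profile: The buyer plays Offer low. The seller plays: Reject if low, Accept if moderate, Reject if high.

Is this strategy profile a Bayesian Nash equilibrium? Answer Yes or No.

No

A profile is a BNE iff every type of every player is best-responding given beliefs about the other side.
The buyer plays Offer low: E[Offer low] = 0.4·(-3) + 0.3·(2) + 0.3·(-3) = -1.5; E[Offer high] = 14. Not best-responding. ✗
The seller (reservation value low), facing Offer low: Accept gives -3, Reject gives 11. Proposed Reject is best. ✓
The seller (reservation value moderate), facing Offer low: Accept gives 1, Reject gives 8. Proposed Accept is not best — profitable deviation exists. ✗
The seller (reservation value high), facing Offer low: Accept gives -1, Reject gives -2. Proposed Reject is not best — profitable deviation exists. ✗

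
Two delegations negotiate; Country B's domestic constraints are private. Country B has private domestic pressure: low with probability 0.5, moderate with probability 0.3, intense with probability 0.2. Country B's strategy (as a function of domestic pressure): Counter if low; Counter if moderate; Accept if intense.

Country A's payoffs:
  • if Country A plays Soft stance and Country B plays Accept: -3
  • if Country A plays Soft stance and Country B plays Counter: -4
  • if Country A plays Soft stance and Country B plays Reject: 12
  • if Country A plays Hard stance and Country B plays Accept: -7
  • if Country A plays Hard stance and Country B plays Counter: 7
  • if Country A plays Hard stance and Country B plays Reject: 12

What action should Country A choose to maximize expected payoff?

Compute Country A's expected payoff for each action, taking the expectation over Country B's type.
E[Soft stance] = 0.5·(-4) + 0.3·(-4) + 0.2·(-3) = -3.8
E[Hard stance] = 0.5·(7) + 0.3·(7) + 0.2·(-7) = 4.2
Best response: Hard stance (4.2 is the largest).

Hard stance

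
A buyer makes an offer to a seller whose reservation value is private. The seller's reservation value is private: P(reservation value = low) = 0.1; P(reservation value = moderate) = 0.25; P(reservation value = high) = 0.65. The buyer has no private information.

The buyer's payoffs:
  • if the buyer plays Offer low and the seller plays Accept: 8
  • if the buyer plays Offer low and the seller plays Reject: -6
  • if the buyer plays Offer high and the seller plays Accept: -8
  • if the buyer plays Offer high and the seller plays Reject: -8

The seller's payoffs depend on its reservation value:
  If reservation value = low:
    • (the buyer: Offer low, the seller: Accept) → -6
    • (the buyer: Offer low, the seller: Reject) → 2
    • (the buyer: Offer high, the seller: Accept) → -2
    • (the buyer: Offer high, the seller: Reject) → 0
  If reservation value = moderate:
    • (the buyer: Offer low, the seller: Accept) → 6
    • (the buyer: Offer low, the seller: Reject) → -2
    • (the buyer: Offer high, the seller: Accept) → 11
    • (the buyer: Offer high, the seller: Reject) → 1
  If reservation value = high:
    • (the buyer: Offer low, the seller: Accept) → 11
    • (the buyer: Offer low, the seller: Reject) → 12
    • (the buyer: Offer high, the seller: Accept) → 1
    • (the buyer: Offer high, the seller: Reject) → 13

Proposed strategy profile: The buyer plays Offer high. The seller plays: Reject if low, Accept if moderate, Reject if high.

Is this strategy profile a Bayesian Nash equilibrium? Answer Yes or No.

The buyer plays Offer high: E[Offer high] = 0.1·(-8) + 0.25·(-8) + 0.65·(-8) = -8; E[Offer low] = -2.5. Not best-responding. ✗
The seller (reservation value low), facing Offer high: Accept gives -2, Reject gives 0. Proposed Reject is best. ✓
The seller (reservation value moderate), facing Offer high: Accept gives 11, Reject gives 1. Proposed Accept is best. ✓
The seller (reservation value high), facing Offer high: Accept gives 1, Reject gives 13. Proposed Reject is best. ✓

No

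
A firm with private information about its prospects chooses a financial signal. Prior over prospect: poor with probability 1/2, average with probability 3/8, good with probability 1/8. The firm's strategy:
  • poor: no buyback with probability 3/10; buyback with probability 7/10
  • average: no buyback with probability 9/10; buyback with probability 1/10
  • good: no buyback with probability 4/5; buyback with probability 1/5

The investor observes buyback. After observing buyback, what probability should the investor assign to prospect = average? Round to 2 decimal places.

P(buyback) = (1/2)·(7/10) + (3/8)·(1/10) + (1/8)·(1/5) = 33/80
P(average | buyback) = ((3/8)·(1/10)) / (33/80) = (3/80) / (33/80) = 1/11

0.09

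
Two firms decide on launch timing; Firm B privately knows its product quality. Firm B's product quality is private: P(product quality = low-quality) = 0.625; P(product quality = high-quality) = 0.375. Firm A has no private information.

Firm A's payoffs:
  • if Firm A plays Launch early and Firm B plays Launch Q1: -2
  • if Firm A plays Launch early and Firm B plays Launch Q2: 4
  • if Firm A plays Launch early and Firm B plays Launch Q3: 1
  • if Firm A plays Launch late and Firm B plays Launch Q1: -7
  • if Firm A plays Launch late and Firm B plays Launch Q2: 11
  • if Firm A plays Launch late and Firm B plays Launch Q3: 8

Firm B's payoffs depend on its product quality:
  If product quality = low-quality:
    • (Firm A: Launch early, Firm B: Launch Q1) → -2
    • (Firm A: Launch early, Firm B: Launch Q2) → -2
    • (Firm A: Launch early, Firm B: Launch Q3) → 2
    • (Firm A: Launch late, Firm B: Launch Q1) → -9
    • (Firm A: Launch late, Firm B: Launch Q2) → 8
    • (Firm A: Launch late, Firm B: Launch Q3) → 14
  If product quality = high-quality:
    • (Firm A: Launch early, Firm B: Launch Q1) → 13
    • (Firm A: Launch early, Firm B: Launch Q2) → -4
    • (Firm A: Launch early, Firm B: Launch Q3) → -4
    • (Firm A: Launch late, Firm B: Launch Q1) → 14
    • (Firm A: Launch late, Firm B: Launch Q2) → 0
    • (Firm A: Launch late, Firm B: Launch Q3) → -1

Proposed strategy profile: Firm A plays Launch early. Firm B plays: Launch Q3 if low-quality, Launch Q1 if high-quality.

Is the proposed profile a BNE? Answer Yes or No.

No

Firm A plays Launch early: E[Launch early] = 0.625·(1) + 0.375·(-2) = -0.125; E[Launch late] = 2.375. Not best-responding. ✗
Firm B (product quality low-quality), facing Launch early: Launch Q1 gives -2, Launch Q2 gives -2, Launch Q3 gives 2. Proposed Launch Q3 is best. ✓
Firm B (product quality high-quality), facing Launch early: Launch Q1 gives 13, Launch Q2 gives -4, Launch Q3 gives -4. Proposed Launch Q1 is best. ✓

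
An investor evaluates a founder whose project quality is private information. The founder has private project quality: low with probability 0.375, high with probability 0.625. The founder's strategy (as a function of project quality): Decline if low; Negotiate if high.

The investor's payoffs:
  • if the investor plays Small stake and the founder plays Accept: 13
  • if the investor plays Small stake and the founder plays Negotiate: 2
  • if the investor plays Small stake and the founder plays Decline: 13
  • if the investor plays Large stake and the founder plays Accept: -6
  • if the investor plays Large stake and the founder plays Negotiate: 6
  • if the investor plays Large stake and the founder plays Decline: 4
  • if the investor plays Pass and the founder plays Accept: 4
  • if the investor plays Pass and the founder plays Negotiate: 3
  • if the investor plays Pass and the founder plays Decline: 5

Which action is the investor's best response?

Small stake

E[Small stake] = 0.375·(13) + 0.625·(2) = 6.125
E[Large stake] = 0.375·(4) + 0.625·(6) = 5.25
E[Pass] = 0.375·(5) + 0.625·(3) = 3.75
Best response: Small stake (6.125 is the largest).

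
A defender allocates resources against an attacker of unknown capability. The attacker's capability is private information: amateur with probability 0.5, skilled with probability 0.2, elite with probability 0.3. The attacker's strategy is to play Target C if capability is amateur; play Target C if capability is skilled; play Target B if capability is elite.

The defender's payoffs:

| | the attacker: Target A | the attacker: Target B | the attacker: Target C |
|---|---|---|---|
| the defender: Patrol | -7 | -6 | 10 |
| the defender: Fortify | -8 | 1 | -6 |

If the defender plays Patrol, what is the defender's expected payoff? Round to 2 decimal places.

5.20

Take the expectation over the attacker's capability, weighting each type's action by its prior probability.
E[Patrol] = 0.5·10 + 0.2·10 + 0.3·(-6) = 5 + 2 + (-1.8) = 5.2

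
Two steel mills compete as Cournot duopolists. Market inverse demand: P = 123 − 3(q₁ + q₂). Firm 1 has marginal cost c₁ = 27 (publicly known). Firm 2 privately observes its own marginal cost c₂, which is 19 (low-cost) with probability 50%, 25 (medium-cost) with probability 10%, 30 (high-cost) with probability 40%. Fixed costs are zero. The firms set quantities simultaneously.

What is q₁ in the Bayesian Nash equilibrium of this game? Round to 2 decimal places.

Type-c best response for Firm 2: q₂(c) = (123 − c)/6 − q₁/2.
Firm 1 maximizes expected profit; its first-order condition is 123 − 6q₁ − 3E[q₂] − 27 = 0.
Substituting E[q₂] and solving: E[c₂] = 24, so q₁ = (123 − 2·27 + 24)/9 = 10.3333.

10.33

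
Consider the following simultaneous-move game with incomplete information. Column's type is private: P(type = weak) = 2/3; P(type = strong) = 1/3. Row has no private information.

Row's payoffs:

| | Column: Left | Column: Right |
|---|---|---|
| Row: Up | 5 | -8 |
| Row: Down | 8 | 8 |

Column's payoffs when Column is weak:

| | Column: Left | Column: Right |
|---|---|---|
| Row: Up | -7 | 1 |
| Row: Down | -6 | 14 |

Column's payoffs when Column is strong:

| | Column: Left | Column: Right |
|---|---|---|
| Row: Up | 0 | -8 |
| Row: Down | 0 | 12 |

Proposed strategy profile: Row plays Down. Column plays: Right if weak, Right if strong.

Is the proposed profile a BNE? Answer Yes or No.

Yes

A profile is a BNE iff every type of every player is best-responding given beliefs about the other side.
Row plays Down: E[Down] = 2/3·(8) + 1/3·(8) = 8; E[Up] = -8. Best-responding. ✓
Column (type weak), facing Down: Left gives -6, Right gives 14. Proposed Right is best. ✓
Column (type strong), facing Down: Left gives 0, Right gives 12. Proposed Right is best. ✓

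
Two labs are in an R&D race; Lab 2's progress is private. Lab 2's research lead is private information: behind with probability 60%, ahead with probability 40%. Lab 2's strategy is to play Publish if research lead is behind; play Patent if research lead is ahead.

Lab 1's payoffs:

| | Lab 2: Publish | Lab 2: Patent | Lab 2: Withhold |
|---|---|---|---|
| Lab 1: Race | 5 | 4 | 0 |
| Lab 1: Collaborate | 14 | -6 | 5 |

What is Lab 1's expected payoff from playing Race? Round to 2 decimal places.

4.60

E[Race] = 0.6·5 + 0.4·4 = 3 + 1.6 = 4.6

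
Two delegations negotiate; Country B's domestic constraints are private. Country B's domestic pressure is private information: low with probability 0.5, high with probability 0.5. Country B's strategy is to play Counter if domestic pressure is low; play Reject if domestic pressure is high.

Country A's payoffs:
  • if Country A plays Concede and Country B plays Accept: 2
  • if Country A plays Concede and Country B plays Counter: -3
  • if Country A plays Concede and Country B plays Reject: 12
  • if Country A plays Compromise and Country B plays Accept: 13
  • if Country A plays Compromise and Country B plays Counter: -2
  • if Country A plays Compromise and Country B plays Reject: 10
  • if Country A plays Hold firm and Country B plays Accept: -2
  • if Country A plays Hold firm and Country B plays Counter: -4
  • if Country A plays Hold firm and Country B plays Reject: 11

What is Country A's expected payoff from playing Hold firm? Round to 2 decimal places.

3.50

E[Hold firm] = 0.5·(-4) + 0.5·11 = (-2) + 5.5 = 3.5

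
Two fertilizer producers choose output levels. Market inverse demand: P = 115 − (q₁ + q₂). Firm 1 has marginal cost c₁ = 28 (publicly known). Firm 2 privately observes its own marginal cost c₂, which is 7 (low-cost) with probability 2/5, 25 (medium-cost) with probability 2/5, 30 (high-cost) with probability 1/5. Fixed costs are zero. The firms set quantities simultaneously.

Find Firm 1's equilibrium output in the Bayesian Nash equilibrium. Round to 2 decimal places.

Type-c best response for Firm 2: q₂(c) = (115 − c)/2 − q₁/2.
Firm 1 maximizes expected profit; its first-order condition is 115 − 2q₁ − E[q₂] − 28 = 0.
Substituting E[q₂] and solving: E[c₂] = 18.8, so q₁ = (115 − 2·28 + 18.8)/3 = 25.9333.

25.93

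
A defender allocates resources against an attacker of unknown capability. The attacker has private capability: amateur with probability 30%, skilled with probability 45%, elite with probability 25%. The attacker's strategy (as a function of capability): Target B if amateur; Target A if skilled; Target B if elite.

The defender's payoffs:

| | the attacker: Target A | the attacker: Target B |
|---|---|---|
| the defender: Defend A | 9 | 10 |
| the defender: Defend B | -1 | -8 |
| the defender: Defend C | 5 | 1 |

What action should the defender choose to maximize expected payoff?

Defend A

E[Defend A] = 0.3·(10) + 0.45·(9) + 0.25·(10) = 9.55
E[Defend B] = 0.3·(-8) + 0.45·(-1) + 0.25·(-8) = -4.85
E[Defend C] = 0.3·(1) + 0.45·(5) + 0.25·(1) = 2.8
Best response: Defend A (9.55 is the largest).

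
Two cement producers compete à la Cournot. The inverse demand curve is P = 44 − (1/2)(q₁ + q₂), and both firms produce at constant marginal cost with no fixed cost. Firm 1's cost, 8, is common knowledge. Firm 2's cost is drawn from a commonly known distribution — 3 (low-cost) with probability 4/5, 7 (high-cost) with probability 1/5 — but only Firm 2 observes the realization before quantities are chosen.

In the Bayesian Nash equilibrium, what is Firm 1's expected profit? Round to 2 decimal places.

Type-c best response for Firm 2: q₂(c) = (44 − c) − q₁/2.
Firm 1 maximizes expected profit; its first-order condition is 44 − q₁ − (1/2)E[q₂] − 8 = 0.
Substituting E[q₂] and solving: E[c₂] = 3.8, so q₁ = (44 − 2·8 + 3.8)/(3/2) = 21.2.
E[P] = 44 − (1/2)·(q₁ + E[q₂]) = 18.6; Firm 1's expected profit = (E[P] − 8)·q₁ = (18.6 − 8)·21.2 = 224.72.

224.72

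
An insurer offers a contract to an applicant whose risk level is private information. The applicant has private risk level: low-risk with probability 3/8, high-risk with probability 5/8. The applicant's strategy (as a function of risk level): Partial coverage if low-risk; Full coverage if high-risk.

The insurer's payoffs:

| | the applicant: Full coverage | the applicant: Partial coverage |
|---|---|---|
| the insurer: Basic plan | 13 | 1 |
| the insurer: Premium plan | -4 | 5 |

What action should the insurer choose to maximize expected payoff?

E[Basic plan] = 3/8·(1) + 5/8·(13) = 17/2
E[Premium plan] = 3/8·(5) + 5/8·(-4) = -5/8
Best response: Basic plan (17/2 is the largest).

Basic plan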